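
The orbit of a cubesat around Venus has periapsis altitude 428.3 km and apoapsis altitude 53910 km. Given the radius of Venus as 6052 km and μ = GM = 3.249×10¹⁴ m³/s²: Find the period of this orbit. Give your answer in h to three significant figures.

r_p = 6052 + 428.3 = 6480.3 km = 6.4803×10⁶ m.
r_a = 6052 + 53910 = 59962 km = 5.9962×10⁷ m.
Semi-major axis a = (r_p + r_a)/2 = (6480.3 + 59962)/2 = 33221 km = 3.322×10⁷ m.
By Kepler's third law T = 2π√(a³/μ) = 2π × 1.062×10⁴ = 6.675×10⁴ s.
= 18.54 h.

T ≈ 18.5 h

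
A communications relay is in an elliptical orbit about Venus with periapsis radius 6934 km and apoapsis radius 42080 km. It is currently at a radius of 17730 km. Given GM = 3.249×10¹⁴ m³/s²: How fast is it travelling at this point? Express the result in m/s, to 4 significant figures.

v ≈ 4837 m/s

Semi-major axis a = (r_p + r_a)/2 = 24507 km = 2.451×10⁷ m.
Vis-viva: v² = μ(2/r − 1/a) = 3.249×10¹⁴ × (1.128×10⁻⁷ − 4.080×10⁻⁸) = 2.339×10⁷ m²/s².
v = 4837 m/s.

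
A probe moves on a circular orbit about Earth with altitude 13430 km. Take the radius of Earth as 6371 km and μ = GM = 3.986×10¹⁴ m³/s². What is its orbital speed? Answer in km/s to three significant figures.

r = 6371 + 13430 = 19801 km = 1.9801×10⁷ m.
For a circular orbit v = √(μ/r) = √(3.986×10¹⁴ / 1.980×10⁷) = √(2.013×10⁷) = 4487 m/s.
That is 4.487 km/s.

v ≈ 4.49 km/s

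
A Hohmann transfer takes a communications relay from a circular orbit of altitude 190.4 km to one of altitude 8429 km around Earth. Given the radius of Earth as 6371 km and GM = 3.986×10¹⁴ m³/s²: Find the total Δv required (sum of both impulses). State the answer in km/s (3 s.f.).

r₁ = 6371 + 190.4 = 6561.4 km = 6.5614×10⁶ m.
r₂ = 6371 + 8429 = 14800 km = 1.4800×10⁷ m.
Transfer ellipse a_t = (r₁ + r₂)/2 = 1.068×10⁷ m.
At r₁: circular v_c1 = √(μ/r₁) = 7794 m/s; transfer-perigee v_p = √[μ(2/r₁ − 1/a_t)] = 9175 m/s.
Δv₁ = v_p − v_c1 = 1381 m/s.
At r₂: circular v_c2 = √(μ/r₂) = 5190 m/s; transfer-apogee v_a = √[μ(2/r₂ − 1/a_t)] = 4068 m/s.
Δv₂ = v_c2 − v_a = 1122 m/s.
Total Δv = Δv₁ + Δv₂ = 2503 m/s = 2.503 km/s.

Δv_total ≈ 2.50 km/s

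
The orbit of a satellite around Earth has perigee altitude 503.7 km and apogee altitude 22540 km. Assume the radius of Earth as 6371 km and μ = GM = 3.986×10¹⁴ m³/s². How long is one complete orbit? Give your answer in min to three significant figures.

T ≈ 397 min

r_p = 6371 + 503.7 = 6874.7 km = 6.8747×10⁶ m.
r_a = 6371 + 22540 = 28911 km = 2.8911×10⁷ m.
Semi-major axis a = (r_p + r_a)/2 = (6874.7 + 28911)/2 = 17893 km = 1.789×10⁷ m.
By Kepler's third law T = 2π√(a³/μ) = 2π × 3.791×10³ = 2.382×10⁴ s.
= 397.0 min.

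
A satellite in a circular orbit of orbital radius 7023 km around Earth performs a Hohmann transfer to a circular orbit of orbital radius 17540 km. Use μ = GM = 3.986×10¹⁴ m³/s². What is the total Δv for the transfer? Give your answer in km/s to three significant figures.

Δv_total ≈ 2.63 km/s

r₁ = 7023 km = 7.023×10⁶ m.
r₂ = 17540 km = 1.754×10⁷ m.
Transfer ellipse a_t = (r₁ + r₂)/2 = 1.228×10⁷ m.
At r₁: circular v_c1 = √(μ/r₁) = 7534 m/s; transfer-perigee v_p = √[μ(2/r₁ − 1/a_t)] = 9003 m/s.
Δv₁ = v_p − v_c1 = 1470 m/s.
At r₂: circular v_c2 = √(μ/r₂) = 4767 m/s; transfer-apogee v_a = √[μ(2/r₂ − 1/a_t)] = 3605 m/s.
Δv₂ = v_c2 − v_a = 1162 m/s.
Total Δv = Δv₁ + Δv₂ = 2632 m/s = 2.632 km/s.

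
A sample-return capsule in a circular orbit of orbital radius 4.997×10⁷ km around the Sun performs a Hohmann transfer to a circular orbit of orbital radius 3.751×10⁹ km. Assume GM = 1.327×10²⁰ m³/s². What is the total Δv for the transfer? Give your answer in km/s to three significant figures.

r₁ = 4.997×10⁷ km = 4.997×10¹⁰ m.
r₂ = 3.751×10⁹ km = 3.751×10¹² m.
Transfer ellipse a_t = (r₁ + r₂)/2 = 1.900×10¹² m.
At r₁: circular v_c1 = √(μ/r₁) = 51530 m/s; transfer-perihelion v_p = √[μ(2/r₁ − 1/a_t)] = 72400 m/s.
Δv₁ = v_p − v_c1 = 20860 m/s.
At r₂: circular v_c2 = √(μ/r₂) = 5948 m/s; transfer-aphelion v_a = √[μ(2/r₂ − 1/a_t)] = 964.5 m/s.
Δv₂ = v_c2 − v_a = 4983 m/s.
Total Δv = Δv₁ + Δv₂ = 25850 m/s = 25.85 km/s.

Δv_total ≈ 25.8 km/s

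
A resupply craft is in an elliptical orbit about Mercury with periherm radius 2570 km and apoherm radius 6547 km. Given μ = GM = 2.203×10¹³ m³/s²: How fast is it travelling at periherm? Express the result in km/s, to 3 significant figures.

Semi-major axis a = (r_p + r_a)/2 = 4558.5 km = 4.558×10⁶ m.
Vis-viva: v² = μ(2/r − 1/a) = 2.203×10¹³ × (7.782×10⁻⁷ − 2.194×10⁻⁷) = 1.231×10⁷ m²/s².
v = 3509 m/s = 3.509 km/s.

v ≈ 3.51 km/s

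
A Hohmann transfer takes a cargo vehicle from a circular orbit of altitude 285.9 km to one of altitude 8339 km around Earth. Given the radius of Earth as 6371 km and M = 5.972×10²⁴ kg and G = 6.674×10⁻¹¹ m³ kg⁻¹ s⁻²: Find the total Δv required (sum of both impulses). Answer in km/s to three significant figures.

Δv_total ≈ 2.44 km/s

μ = GM = 6.674×10⁻¹¹ × 5.972×10²⁴ = 3.986×10¹⁴ m³/s².
r₁ = 6371 + 285.9 = 6656.9 km = 6.6569×10⁶ m.
r₂ = 6371 + 8339 = 14710 km = 1.4710×10⁷ m.
Transfer ellipse a_t = (r₁ + r₂)/2 = 1.068×10⁷ m.
At r₁: circular v_c1 = √(μ/r₁) = 7738 m/s; transfer-perigee v_p = √[μ(2/r₁ − 1/a_t)] = 9080 m/s.
Δv₁ = v_p − v_c1 = 1342 m/s.
At r₂: circular v_c2 = √(μ/r₂) = 5205 m/s; transfer-apogee v_a = √[μ(2/r₂ − 1/a_t)] = 4109 m/s.
Δv₂ = v_c2 − v_a = 1096 m/s.
Total Δv = Δv₁ + Δv₂ = 2438 m/s = 2.438 km/s.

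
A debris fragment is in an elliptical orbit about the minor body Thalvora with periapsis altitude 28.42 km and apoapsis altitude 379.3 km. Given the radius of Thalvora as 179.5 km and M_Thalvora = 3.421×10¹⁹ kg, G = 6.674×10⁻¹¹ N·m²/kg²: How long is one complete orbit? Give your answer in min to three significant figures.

T ≈ 520 min

μ = GM = 6.674×10⁻¹¹ × 3.421×10¹⁹ = 2.283×10⁹ m³/s².
r_p = 179.5 + 28.42 = 207.92 km = 2.0792×10⁵ m.
r_a = 179.5 + 379.3 = 558.80 km = 5.5880×10⁵ m.
Semi-major axis a = (r_p + r_a)/2 = (207.92 + 558.80)/2 = 383.36 km = 3.834×10⁵ m.
By Kepler's third law T = 2π√(a³/μ) = 2π × 4.968×10³ = 3.121×10⁴ s.
= 520.2 min.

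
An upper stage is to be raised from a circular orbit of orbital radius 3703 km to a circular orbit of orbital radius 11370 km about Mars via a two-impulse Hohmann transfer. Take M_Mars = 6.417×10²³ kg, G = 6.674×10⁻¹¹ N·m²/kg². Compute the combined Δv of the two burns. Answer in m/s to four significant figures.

μ = GM = 6.674×10⁻¹¹ × 6.417×10²³ = 4.283×10¹³ m³/s².
r₁ = 3703 km = 3.703×10⁶ m.
r₂ = 11370 km = 1.137×10⁷ m.
Transfer ellipse a_t = (r₁ + r₂)/2 = 7.536×10⁶ m.
At r₁: circular v_c1 = √(μ/r₁) = 3401 m/s; transfer-periapsis v_p = √[μ(2/r₁ − 1/a_t)] = 4177 m/s.
Δv₁ = v_p − v_c1 = 776.3 m/s.
At r₂: circular v_c2 = √(μ/r₂) = 1941 m/s; transfer-apoapsis v_a = √[μ(2/r₂ − 1/a_t)] = 1360 m/s.
Δv₂ = v_c2 − v_a = 580.4 m/s.
Total Δv = Δv₁ + Δv₂ = 1357 m/s.

Δv_total ≈ 1357 m/s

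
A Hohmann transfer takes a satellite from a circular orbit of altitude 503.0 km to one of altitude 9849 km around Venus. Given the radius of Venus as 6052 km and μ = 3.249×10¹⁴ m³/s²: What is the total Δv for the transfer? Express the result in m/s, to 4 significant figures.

Δv_total ≈ 2404 m/s

r₁ = 6052 + 503.0 = 6555.0 km = 6.5550×10⁶ m.
r₂ = 6052 + 9849 = 15901 km = 1.5901×10⁷ m.
Transfer ellipse a_t = (r₁ + r₂)/2 = 1.123×10⁷ m.
At r₁: circular v_c1 = √(μ/r₁) = 7040 m/s; transfer-periapsis v_p = √[μ(2/r₁ − 1/a_t)] = 8378 m/s.
Δv₁ = v_p − v_c1 = 1338 m/s.
At r₂: circular v_c2 = √(μ/r₂) = 4520 m/s; transfer-apoapsis v_a = √[μ(2/r₂ − 1/a_t)] = 3454 m/s.
Δv₂ = v_c2 − v_a = 1066 m/s.
Total Δv = Δv₁ + Δv₂ = 2404 m/s.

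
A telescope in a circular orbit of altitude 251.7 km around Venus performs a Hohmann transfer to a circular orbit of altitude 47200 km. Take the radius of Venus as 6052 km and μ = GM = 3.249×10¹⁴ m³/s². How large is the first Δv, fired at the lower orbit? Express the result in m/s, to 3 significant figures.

r₁ = 6052 + 251.7 = 6303.7 km = 6.3037×10⁶ m.
r₂ = 6052 + 47200 = 53252 km = 5.3252×10⁷ m.
Transfer ellipse a_t = (r₁ + r₂)/2 = 2.978×10⁷ m.
At r₁: circular v_c1 = √(μ/r₁) = 7179 m/s; transfer-periapsis v_p = √[μ(2/r₁ − 1/a_t)] = 9601 m/s.
Δv₁ = v_p − v_c1 = 2421 m/s.

Δv ≈ 2420 m/s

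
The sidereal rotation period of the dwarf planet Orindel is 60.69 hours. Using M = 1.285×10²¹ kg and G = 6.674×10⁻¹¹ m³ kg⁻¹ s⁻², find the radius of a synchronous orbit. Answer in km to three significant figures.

r_sync ≈ 4700 km

μ = GM = 6.674×10⁻¹¹ × 1.285×10²¹ = 8.576×10¹⁰ m³/s².
T = 60.69 hours = 2.185×10⁵ s.
A synchronous orbit has period T, so by Kepler's third law a = (μT²/4π²)^(1/3).
μT²/4π² = 8.576×10¹⁰ × (2.185×10⁵)² / 39.48 = 1.037×10²⁰ m³.
a = 4.698×10⁶ m = 4698.1 km.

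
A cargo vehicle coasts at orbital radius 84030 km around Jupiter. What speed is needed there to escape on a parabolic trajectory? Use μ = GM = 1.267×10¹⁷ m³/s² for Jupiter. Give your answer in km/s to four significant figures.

r = 84030 km = 8.403×10⁷ m.
Escape speed v_esc = √(2μ/r) = √(2 × 1.267×10¹⁷ / 8.403×10⁷) = √(3.016×10⁹) = 54910 m/s.
= 54.91 km/s.

v_esc ≈ 54.91 km/s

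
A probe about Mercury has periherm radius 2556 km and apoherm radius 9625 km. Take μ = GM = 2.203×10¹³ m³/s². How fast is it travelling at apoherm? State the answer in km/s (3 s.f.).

Semi-major axis a = (r_p + r_a)/2 = 6090.5 km = 6.090×10⁶ m.
Vis-viva: v² = μ(2/r − 1/a) = 2.203×10¹³ × (2.078×10⁻⁷ − 1.642×10⁻⁷) = 9.606×10⁵ m²/s².
v = 980.1 m/s = 0.9801 km/s.

v ≈ 0.98 km/s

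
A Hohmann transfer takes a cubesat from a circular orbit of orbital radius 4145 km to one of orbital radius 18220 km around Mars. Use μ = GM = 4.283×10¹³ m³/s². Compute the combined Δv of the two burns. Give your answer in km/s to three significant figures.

Δv_total ≈ 1.49 km/s

r₁ = 4145 km = 4.145×10⁶ m.
r₂ = 18220 km = 1.822×10⁷ m.
Transfer ellipse a_t = (r₁ + r₂)/2 = 1.118×10⁷ m.
At r₁: circular v_c1 = √(μ/r₁) = 3214 m/s; transfer-periapsis v_p = √[μ(2/r₁ − 1/a_t)] = 4103 m/s.
Δv₁ = v_p − v_c1 = 888.7 m/s.
At r₂: circular v_c2 = √(μ/r₂) = 1533 m/s; transfer-apoapsis v_a = √[μ(2/r₂ − 1/a_t)] = 933.5 m/s.
Δv₂ = v_c2 − v_a = 599.8 m/s.
Total Δv = Δv₁ + Δv₂ = 1488 m/s = 1.488 km/s.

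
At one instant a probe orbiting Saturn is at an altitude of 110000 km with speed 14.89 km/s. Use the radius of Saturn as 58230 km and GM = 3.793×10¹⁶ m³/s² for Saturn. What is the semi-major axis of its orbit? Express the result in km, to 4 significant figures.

a ≈ 1.655×10⁵ km

r = 58230 + 110000 = 1.6823×10⁵ km = 1.682×10⁸ m.
Specific orbital energy ε = v²/2 − μ/r = (14890)²/2 − 3.793×10¹⁶/1.682×10⁸ = -1.146×10⁸ J/kg.
Since ε = −μ/(2a), a = −μ/(2ε) = 1.655×10⁸ m = 1.6548×10⁵ km.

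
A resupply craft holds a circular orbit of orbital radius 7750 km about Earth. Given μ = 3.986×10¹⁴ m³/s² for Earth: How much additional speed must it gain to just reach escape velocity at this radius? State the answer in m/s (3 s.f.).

Δv ≈ 2970 m/s

r = 7750 km = 7.750×10⁶ m.
Circular speed v_c = √(μ/r) = 7172 m/s.
Escape speed v_esc = √(2μ/r) = √2 × v_c = 10140 m/s.
Δv = v_esc − v_c = 2971 m/s.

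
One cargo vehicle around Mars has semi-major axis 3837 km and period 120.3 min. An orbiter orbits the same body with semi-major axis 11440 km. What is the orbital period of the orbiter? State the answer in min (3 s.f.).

Kepler's third law: T² ∝ a³, so T₂ = T₁ (a₂/a₁)^(3/2).
a₂/a₁ = 2.981, (a₂/a₁)^(3/2) = 5.148.
T₂ = 120.3 × 5.148 = 619.3 min.

T₂ ≈ 619 min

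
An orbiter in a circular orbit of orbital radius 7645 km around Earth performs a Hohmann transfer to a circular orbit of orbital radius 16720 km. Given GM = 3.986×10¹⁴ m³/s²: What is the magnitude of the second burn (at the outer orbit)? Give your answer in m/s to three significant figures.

r₁ = 7645 km = 7.645×10⁶ m.
r₂ = 16720 km = 1.672×10⁷ m.
Transfer ellipse a_t = (r₁ + r₂)/2 = 1.218×10⁷ m.
At r₁: circular v_c1 = √(μ/r₁) = 7221 m/s; transfer-perigee v_p = √[μ(2/r₁ − 1/a_t)] = 8459 m/s.
At r₂: circular v_c2 = √(μ/r₂) = 4883 m/s; transfer-apogee v_a = √[μ(2/r₂ − 1/a_t)] = 3868 m/s.
Δv₂ = v_c2 − v_a = 1015 m/s.

Δv ≈ 1010 m/s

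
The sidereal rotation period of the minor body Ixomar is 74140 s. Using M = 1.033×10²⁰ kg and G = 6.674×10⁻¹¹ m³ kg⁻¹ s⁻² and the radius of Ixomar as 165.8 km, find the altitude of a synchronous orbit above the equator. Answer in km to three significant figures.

h_sync ≈ 821 km

μ = GM = 6.674×10⁻¹¹ × 1.033×10²⁰ = 6.894×10⁹ m³/s².
A synchronous orbit has period T, so by Kepler's third law a = (μT²/4π²)^(1/3).
μT²/4π² = 6.894×10⁹ × (7.414×10⁴)² / 39.48 = 9.599×10¹⁷ m³.
a = 9.865×10⁵ m = 986.46 km.
Altitude h = a − R = 986.46 − 165.8 = 820.66 km.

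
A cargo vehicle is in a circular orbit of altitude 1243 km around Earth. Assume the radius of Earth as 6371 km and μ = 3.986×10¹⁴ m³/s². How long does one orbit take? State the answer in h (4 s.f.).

r = 6371 + 1243 = 7614.0 km = 7.6140×10⁶ m.
Kepler's third law: T = 2π√(r³/μ) = 2π√((7.614×10⁶)³ / 3.986×10¹⁴).
r³/μ = 1.107×10⁶ s², so T = 2π × 1.052×10³ = 6.612×10³ s.
Converting: 6.612×10³ s ÷ 3600 = 1.837 h.

T ≈ 1.837 h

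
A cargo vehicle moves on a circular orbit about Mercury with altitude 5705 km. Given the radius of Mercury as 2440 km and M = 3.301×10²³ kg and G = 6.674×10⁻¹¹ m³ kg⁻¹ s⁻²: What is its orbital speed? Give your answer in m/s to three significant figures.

μ = GM = 6.674×10⁻¹¹ × 3.301×10²³ = 2.203×10¹³ m³/s².
r = 2440 + 5705 = 8145.0 km = 8.1450×10⁶ m.
For a circular orbit v = √(μ/r) = √(2.203×10¹³ / 8.145×10⁶) = √(2.705×10⁶) = 1645 m/s.

v ≈ 1640 m/s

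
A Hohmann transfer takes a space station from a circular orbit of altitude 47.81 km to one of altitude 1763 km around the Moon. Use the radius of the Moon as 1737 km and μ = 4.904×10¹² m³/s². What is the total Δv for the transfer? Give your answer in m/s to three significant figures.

r₁ = 1737 + 47.81 = 1784.8 km = 1.7848×10⁶ m.
r₂ = 1737 + 1763 = 3500.0 km = 3.5000×10⁶ m.
Transfer ellipse a_t = (r₁ + r₂)/2 = 2.642×10⁶ m.
At r₁: circular v_c1 = √(μ/r₁) = 1658 m/s; transfer-perilune v_p = √[μ(2/r₁ − 1/a_t)] = 1908 m/s.
Δv₁ = v_p − v_c1 = 250.1 m/s.
At r₂: circular v_c2 = √(μ/r₂) = 1184 m/s; transfer-apolune v_a = √[μ(2/r₂ − 1/a_t)] = 972.8 m/s.
Δv₂ = v_c2 − v_a = 210.9 m/s.
Total Δv = Δv₁ + Δv₂ = 461.0 m/s.

Δv_total ≈ 461 m/s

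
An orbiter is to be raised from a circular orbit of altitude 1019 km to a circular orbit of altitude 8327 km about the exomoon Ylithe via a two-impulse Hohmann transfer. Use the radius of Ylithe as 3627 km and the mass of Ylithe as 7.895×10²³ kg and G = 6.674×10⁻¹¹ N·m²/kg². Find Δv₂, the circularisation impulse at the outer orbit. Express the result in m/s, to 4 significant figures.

Δv ≈ 528.7 m/s

μ = GM = 6.674×10⁻¹¹ × 7.895×10²³ = 5.269×10¹³ m³/s².
r₁ = 3627 + 1019 = 4646.0 km = 4.6460×10⁶ m.
r₂ = 3627 + 8327 = 11954 km = 1.1954×10⁷ m.
Transfer ellipse a_t = (r₁ + r₂)/2 = 8.300×10⁶ m.
At r₁: circular v_c1 = √(μ/r₁) = 3368 m/s; transfer-periapsis v_p = √[μ(2/r₁ − 1/a_t)] = 4042 m/s.
At r₂: circular v_c2 = √(μ/r₂) = 2099 m/s; transfer-apoapsis v_a = √[μ(2/r₂ − 1/a_t)] = 1571 m/s.
Δv₂ = v_c2 − v_a = 528.7 m/s.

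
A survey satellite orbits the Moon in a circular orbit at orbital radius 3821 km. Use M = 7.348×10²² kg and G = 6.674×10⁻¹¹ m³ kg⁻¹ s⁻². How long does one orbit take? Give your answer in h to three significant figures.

μ = GM = 6.674×10⁻¹¹ × 7.348×10²² = 4.904×10¹² m³/s².
r = 3821 km = 3.821×10⁶ m.
Kepler's third law: T = 2π√(r³/μ) = 2π√((3.821×10⁶)³ / 4.904×10¹²).
r³/μ = 1.138×10⁷ s², so T = 2π × 3.373×10³ = 2.119×10⁴ s.
Converting: 2.119×10⁴ s ÷ 3600 = 5.887 h.

T ≈ 5.89 h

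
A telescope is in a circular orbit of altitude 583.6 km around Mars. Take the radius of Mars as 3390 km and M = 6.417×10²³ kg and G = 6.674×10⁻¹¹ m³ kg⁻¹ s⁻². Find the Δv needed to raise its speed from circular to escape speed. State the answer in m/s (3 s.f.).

μ = GM = 6.674×10⁻¹¹ × 6.417×10²³ = 4.283×10¹³ m³/s².
r = 3390 + 583.6 = 3973.6 km = 3.9736×10⁶ m.
Circular speed v_c = √(μ/r) = 3283 m/s.
Escape speed v_esc = √(2μ/r) = √2 × v_c = 4643 m/s.
Δv = v_esc − v_c = 1360 m/s.

Δv ≈ 1360 m/s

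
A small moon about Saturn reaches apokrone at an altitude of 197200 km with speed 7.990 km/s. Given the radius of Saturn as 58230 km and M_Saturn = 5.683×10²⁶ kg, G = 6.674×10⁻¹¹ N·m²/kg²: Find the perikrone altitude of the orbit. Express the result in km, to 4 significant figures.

perikrone altitude ≈ 11710 km

μ = GM = 6.674×10⁻¹¹ × 5.683×10²⁶ = 3.793×10¹⁶ m³/s².
r_a = 58230 + 197200 = 2.5543×10⁵ km = 2.554×10⁸ m.
Specific energy ε = v²/2 − μ/r = -1.166×10⁸ J/kg, so a = −μ/(2ε) = 1.627×10⁸ m.
The apsides satisfy r_p + r_a = 2a, so the perikrone radius is 2a − r_a = 6.994×10⁷ m = 69945 km.
Perikrone altitude = 69945 − 58230 = 11715 km.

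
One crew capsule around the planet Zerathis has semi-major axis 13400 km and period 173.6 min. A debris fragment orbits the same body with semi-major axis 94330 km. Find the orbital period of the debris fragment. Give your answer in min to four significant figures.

Kepler's third law: T² ∝ a³, so T₂ = T₁ (a₂/a₁)^(3/2).
a₂/a₁ = 7.040, (a₂/a₁)^(3/2) = 18.68.
T₂ = 173.6 × 18.68 = 3242 min.

T₂ ≈ 3242 min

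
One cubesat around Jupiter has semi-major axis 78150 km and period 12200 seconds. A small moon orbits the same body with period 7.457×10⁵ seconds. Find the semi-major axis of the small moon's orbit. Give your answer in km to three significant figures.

a₂ ≈ 1.21×10⁶ km

Kepler's third law: a³ ∝ T², so a₂ = a₁ (T₂/T₁)^(2/3).
T₂/T₁ = 61.12, (T₂/T₁)^(2/3) = 15.52.
a₂ = 78150 × 15.52 = 1.213×10⁶ km.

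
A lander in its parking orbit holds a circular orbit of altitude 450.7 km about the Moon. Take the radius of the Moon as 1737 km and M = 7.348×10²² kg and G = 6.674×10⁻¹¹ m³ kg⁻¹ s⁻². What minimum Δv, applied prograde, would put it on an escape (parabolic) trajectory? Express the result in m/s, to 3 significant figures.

μ = GM = 6.674×10⁻¹¹ × 7.348×10²² = 4.904×10¹² m³/s².
r = 1737 + 450.7 = 2187.7 km = 2.1877×10⁶ m.
Circular speed v_c = √(μ/r) = 1497 m/s.
Escape speed v_esc = √(2μ/r) = √2 × v_c = 2117 m/s.
Δv = v_esc − v_c = 620.2 m/s.

Δv ≈ 620 m/s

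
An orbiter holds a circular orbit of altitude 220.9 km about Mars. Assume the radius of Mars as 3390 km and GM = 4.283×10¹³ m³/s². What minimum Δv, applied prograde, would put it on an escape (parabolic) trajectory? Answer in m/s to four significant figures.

r = 3390 + 220.9 = 3610.9 km = 3.6109×10⁶ m.
Circular speed v_c = √(μ/r) = 3444 m/s.
Escape speed v_esc = √(2μ/r) = √2 × v_c = 4871 m/s.
Δv = v_esc − v_c = 1427 m/s.

Δv ≈ 1427 m/s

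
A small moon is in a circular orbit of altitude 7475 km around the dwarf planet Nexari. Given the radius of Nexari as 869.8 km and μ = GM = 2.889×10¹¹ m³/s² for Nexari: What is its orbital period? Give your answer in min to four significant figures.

T ≈ 4697 min

r = 869.8 + 7475 = 8344.8 km = 8.3448×10⁶ m.
Kepler's third law: T = 2π√(r³/μ) = 2π√((8.345×10⁶)³ / 2.889×10¹¹).
r³/μ = 2.011×10⁹ s², so T = 2π × 4.485×10⁴ = 2.818×10⁵ s.
Converting: 2.818×10⁵ s ÷ 60.00 = 4697 min.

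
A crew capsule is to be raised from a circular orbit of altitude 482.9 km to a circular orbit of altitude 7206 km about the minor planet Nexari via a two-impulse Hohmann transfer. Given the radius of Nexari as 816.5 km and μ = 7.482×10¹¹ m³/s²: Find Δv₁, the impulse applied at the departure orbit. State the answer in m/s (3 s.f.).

Δv ≈ 237 m/s

r₁ = 816.5 + 482.9 = 1299.4 km = 1.2994×10⁶ m.
r₂ = 816.5 + 7206 = 8022.5 km = 8.0225×10⁶ m.
Transfer ellipse a_t = (r₁ + r₂)/2 = 4.661×10⁶ m.
At r₁: circular v_c1 = √(μ/r₁) = 758.8 m/s; transfer-periapsis v_p = √[μ(2/r₁ − 1/a_t)] = 995.5 m/s.
Δv₁ = v_p − v_c1 = 236.7 m/s.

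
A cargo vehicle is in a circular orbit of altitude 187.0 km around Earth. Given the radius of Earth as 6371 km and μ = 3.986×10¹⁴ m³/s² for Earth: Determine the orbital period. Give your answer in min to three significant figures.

r = 6371 + 187.0 = 6558.0 km = 6.5580×10⁶ m.
Kepler's third law: T = 2π√(r³/μ) = 2π√((6.558×10⁶)³ / 3.986×10¹⁴).
r³/μ = 7.076×10⁵ s², so T = 2π × 8.412×10² = 5.285×10³ s.
Converting: 5.285×10³ s ÷ 60.00 = 88.09 min.

T ≈ 88.1 min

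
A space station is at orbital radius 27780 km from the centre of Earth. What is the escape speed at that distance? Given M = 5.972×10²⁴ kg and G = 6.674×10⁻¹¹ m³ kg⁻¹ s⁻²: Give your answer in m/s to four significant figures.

μ = GM = 6.674×10⁻¹¹ × 5.972×10²⁴ = 3.986×10¹⁴ m³/s².
r = 27780 km = 2.778×10⁷ m.
Escape speed v_esc = √(2μ/r) = √(2 × 3.986×10¹⁴ / 2.778×10⁷) = √(2.869×10⁷) = 5357 m/s.

v_esc ≈ 5357 m/s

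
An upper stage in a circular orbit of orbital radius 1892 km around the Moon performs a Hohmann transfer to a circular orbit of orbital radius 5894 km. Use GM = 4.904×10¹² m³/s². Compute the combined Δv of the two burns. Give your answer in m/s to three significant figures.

Δv_total ≈ 647 m/s

r₁ = 1892 km = 1.892×10⁶ m.
r₂ = 5894 km = 5.894×10⁶ m.
Transfer ellipse a_t = (r₁ + r₂)/2 = 3.893×10⁶ m.
At r₁: circular v_c1 = √(μ/r₁) = 1610 m/s; transfer-perilune v_p = √[μ(2/r₁ − 1/a_t)] = 1981 m/s.
Δv₁ = v_p − v_c1 = 371.0 m/s.
At r₂: circular v_c2 = √(μ/r₂) = 912.2 m/s; transfer-apolune v_a = √[μ(2/r₂ − 1/a_t)] = 635.9 m/s.
Δv₂ = v_c2 − v_a = 276.3 m/s.
Total Δv = Δv₁ + Δv₂ = 647.3 m/s.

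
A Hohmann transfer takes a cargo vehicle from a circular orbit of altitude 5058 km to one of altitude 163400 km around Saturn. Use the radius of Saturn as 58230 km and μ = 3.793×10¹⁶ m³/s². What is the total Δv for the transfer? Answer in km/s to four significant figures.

Δv_total ≈ 10.42 km/s

r₁ = 58230 + 5058 = 63288 km = 6.3288×10⁷ m.
r₂ = 58230 + 163400 = 221630 km = 2.2163×10⁸ m.
Transfer ellipse a_t = (r₁ + r₂)/2 = 1.425×10⁸ m.
At r₁: circular v_c1 = √(μ/r₁) = 24480 m/s; transfer-perikrone v_p = √[μ(2/r₁ − 1/a_t)] = 30540 m/s.
Δv₁ = v_p − v_c1 = 6054 m/s.
At r₂: circular v_c2 = √(μ/r₂) = 13080 m/s; transfer-apokrone v_a = √[μ(2/r₂ − 1/a_t)] = 8720 m/s.
Δv₂ = v_c2 − v_a = 4363 m/s.
Total Δv = Δv₁ + Δv₂ = 10420 m/s = 10.42 km/s.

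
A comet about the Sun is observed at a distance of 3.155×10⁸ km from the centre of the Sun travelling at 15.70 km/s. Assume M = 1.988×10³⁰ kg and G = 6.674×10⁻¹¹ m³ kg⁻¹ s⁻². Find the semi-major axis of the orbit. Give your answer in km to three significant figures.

μ = GM = 6.674×10⁻¹¹ × 1.988×10³⁰ = 1.327×10²⁰ m³/s².
r = 3.155×10¹¹ m.
Specific orbital energy ε = v²/2 − μ/r = (15700)²/2 − 1.327×10²⁰/3.155×10¹¹ = -2.973×10⁸ J/kg.
Since ε = −μ/(2a), a = −μ/(2ε) = 2.231×10¹¹ m = 2.2315×10⁸ km.

a ≈ 2.23×10⁸ km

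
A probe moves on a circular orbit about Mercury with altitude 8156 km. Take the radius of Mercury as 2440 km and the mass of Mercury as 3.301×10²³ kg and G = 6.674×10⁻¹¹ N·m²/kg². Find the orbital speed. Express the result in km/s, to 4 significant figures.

μ = GM = 6.674×10⁻¹¹ × 3.301×10²³ = 2.203×10¹³ m³/s².
r = 2440 + 8156 = 10596 km = 1.0596×10⁷ m.
For a circular orbit v = √(μ/r) = √(2.203×10¹³ / 1.060×10⁷) = √(2.079×10⁶) = 1442 m/s.
That is 1.442 km/s.

v ≈ 1.442 km/s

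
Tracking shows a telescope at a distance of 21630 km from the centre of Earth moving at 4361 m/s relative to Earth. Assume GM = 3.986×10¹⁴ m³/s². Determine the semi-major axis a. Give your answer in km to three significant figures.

r = 2.163×10⁷ m.
Specific orbital energy ε = v²/2 − μ/r = (4361)²/2 − 3.986×10¹⁴/2.163×10⁷ = -8.919×10⁶ J/kg.
Since ε = −μ/(2a), a = −μ/(2ε) = 2.235×10⁷ m = 22346 km.

a ≈ 22300 km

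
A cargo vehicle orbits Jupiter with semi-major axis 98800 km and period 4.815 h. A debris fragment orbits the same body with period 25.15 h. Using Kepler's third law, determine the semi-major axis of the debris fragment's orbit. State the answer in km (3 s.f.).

Kepler's third law: a³ ∝ T², so a₂ = a₁ (T₂/T₁)^(2/3).
T₂/T₁ = 5.223, (T₂/T₁)^(2/3) = 3.010.
a₂ = 98800 × 3.010 = 2.974×10⁵ km.

a₂ ≈ 2.97×10⁵ km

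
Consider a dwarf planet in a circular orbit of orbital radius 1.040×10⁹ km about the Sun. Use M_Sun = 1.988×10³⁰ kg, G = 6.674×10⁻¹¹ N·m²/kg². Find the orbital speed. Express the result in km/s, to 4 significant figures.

μ = GM = 6.674×10⁻¹¹ × 1.988×10³⁰ = 1.327×10²⁰ m³/s².
r = 1.040×10⁹ km = 1.040×10¹² m.
For a circular orbit v = √(μ/r) = √(1.327×10²⁰ / 1.040×10¹²) = √(1.276×10⁸) = 11290 m/s.
That is 11.29 km/s.

v ≈ 11.29 km/s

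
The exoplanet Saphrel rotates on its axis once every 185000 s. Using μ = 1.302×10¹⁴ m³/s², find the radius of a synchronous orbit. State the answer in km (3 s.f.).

A synchronous orbit has period T, so by Kepler's third law a = (μT²/4π²)^(1/3).
μT²/4π² = 1.302×10¹⁴ × (1.850×10⁵)² / 39.48 = 1.129×10²³ m³.
a = 4.833×10⁷ m = 48328 km.

r_sync ≈ 48300 km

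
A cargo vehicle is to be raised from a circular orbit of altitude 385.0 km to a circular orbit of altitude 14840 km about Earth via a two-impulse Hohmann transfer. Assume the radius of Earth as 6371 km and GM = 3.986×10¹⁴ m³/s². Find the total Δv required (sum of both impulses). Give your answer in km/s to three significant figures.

r₁ = 6371 + 385.0 = 6756.0 km = 6.7560×10⁶ m.
r₂ = 6371 + 14840 = 21211 km = 2.1211×10⁷ m.
Transfer ellipse a_t = (r₁ + r₂)/2 = 1.398×10⁷ m.
At r₁: circular v_c1 = √(μ/r₁) = 7681 m/s; transfer-perigee v_p = √[μ(2/r₁ − 1/a_t)] = 9460 m/s.
Δv₁ = v_p − v_c1 = 1779 m/s.
At r₂: circular v_c2 = √(μ/r₂) = 4335 m/s; transfer-apogee v_a = √[μ(2/r₂ − 1/a_t)] = 3013 m/s.
Δv₂ = v_c2 − v_a = 1322 m/s.
Total Δv = Δv₁ + Δv₂ = 3101 m/s = 3.101 km/s.

Δv_total ≈ 3.10 km/s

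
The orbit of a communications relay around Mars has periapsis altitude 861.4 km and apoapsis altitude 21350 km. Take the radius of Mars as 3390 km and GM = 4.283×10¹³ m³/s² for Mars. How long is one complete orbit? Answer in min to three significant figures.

T ≈ 883 min

r_p = 3390 + 861.4 = 4251.4 km = 4.2514×10⁶ m.
r_a = 3390 + 21350 = 24740 km = 2.4740×10⁷ m.
Semi-major axis a = (r_p + r_a)/2 = (4251.4 + 24740)/2 = 14496 km = 1.450×10⁷ m.
By Kepler's third law T = 2π√(a³/μ) = 2π × 8.433×10³ = 5.299×10⁴ s.
= 883.1 min.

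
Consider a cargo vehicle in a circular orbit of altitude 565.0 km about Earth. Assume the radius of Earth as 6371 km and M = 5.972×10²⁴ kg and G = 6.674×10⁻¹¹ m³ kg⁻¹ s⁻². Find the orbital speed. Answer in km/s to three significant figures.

v ≈ 7.58 km/s

μ = GM = 6.674×10⁻¹¹ × 5.972×10²⁴ = 3.986×10¹⁴ m³/s².
r = 6371 + 565.0 = 6936.0 km = 6.9360×10⁶ m.
For a circular orbit v = √(μ/r) = √(3.986×10¹⁴ / 6.936×10⁶) = √(5.746×10⁷) = 7581 m/s.
That is 7.581 km/s.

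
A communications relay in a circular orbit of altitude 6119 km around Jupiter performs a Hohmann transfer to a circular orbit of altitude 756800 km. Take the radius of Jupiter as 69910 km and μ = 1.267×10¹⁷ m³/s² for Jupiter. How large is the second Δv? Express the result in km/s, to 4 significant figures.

Δv ≈ 7.299 km/s

r₁ = 69910 + 6119 = 76029 km = 7.6029×10⁷ m.
r₂ = 69910 + 756800 = 826710 km = 8.2671×10⁸ m.
Transfer ellipse a_t = (r₁ + r₂)/2 = 4.514×10⁸ m.
At r₁: circular v_c1 = √(μ/r₁) = 40820 m/s; transfer-perijove v_p = √[μ(2/r₁ − 1/a_t)] = 55250 m/s.
At r₂: circular v_c2 = √(μ/r₂) = 12380 m/s; transfer-apojove v_a = √[μ(2/r₂ − 1/a_t)] = 5081 m/s.
Δv₂ = v_c2 − v_a = 7299 m/s.
= 7.299 km/s.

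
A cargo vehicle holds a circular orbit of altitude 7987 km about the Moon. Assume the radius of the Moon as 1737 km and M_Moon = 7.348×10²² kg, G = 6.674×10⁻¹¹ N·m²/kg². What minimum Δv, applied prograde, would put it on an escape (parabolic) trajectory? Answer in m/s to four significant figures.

Δv ≈ 294.2 m/s

μ = GM = 6.674×10⁻¹¹ × 7.348×10²² = 4.904×10¹² m³/s².
r = 1737 + 7987 = 9724.0 km = 9.7240×10⁶ m.
Circular speed v_c = √(μ/r) = 710.2 m/s.
Escape speed v_esc = √(2μ/r) = √2 × v_c = 1004 m/s.
Δv = v_esc − v_c = 294.2 m/s.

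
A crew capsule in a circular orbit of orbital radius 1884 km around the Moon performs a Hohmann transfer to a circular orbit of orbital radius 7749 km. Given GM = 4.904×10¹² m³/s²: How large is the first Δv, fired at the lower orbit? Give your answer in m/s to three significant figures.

Δv ≈ 433 m/s

r₁ = 1884 km = 1.884×10⁶ m.
r₂ = 7749 km = 7.749×10⁶ m.
Transfer ellipse a_t = (r₁ + r₂)/2 = 4.816×10⁶ m.
At r₁: circular v_c1 = √(μ/r₁) = 1613 m/s; transfer-perilune v_p = √[μ(2/r₁ − 1/a_t)] = 2046 m/s.
Δv₁ = v_p − v_c1 = 433.0 m/s.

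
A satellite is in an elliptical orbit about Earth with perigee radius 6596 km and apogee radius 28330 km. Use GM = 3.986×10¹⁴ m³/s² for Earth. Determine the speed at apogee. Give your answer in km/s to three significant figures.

v ≈ 2.31 km/s

Semi-major axis a = (r_p + r_a)/2 = 17463 km = 1.746×10⁷ m.
Vis-viva: v² = μ(2/r − 1/a) = 3.986×10¹⁴ × (7.060×10⁻⁸ − 5.726×10⁻⁸) = 5.314×10⁶ m²/s².
v = 2305 m/s = 2.305 km/s.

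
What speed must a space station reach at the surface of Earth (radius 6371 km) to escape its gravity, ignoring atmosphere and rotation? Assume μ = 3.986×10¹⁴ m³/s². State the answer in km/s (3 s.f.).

v_esc ≈ 11.2 km/s

r = R = 6.371×10⁶ m.
Escape speed v_esc = √(2μ/r) = √(2 × 3.986×10¹⁴ / 6.371×10⁶) = √(1.251×10⁸) = 11190 m/s.
= 11.19 km/s.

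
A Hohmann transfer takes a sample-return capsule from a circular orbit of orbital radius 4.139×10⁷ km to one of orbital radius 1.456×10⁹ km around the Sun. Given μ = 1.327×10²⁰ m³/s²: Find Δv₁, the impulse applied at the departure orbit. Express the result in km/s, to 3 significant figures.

Δv ≈ 22.3 km/s

r₁ = 4.139×10⁷ km = 4.139×10¹⁰ m.
r₂ = 1.456×10⁹ km = 1.456×10¹² m.
Transfer ellipse a_t = (r₁ + r₂)/2 = 7.487×10¹¹ m.
At r₁: circular v_c1 = √(μ/r₁) = 56620 m/s; transfer-perihelion v_p = √[μ(2/r₁ − 1/a_t)] = 78960 m/s.
Δv₁ = v_p − v_c1 = 22340 m/s.
= 22.34 km/s.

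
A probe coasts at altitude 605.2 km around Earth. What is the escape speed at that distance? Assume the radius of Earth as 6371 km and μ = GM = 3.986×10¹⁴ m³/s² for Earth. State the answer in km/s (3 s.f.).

r = 6371 + 605.2 = 6976.2 km = 6.9762×10⁶ m.
Escape speed v_esc = √(2μ/r) = √(2 × 3.986×10¹⁴ / 6.976×10⁶) = √(1.143×10⁸) = 10690 m/s.
= 10.69 km/s.

v_esc ≈ 10.7 km/s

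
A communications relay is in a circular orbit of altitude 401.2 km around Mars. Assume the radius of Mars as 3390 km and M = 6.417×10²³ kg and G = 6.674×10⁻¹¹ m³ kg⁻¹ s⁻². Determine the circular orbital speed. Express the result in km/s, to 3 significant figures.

μ = GM = 6.674×10⁻¹¹ × 6.417×10²³ = 4.283×10¹³ m³/s².
r = 3390 + 401.2 = 3791.2 km = 3.7912×10⁶ m.
For a circular orbit v = √(μ/r) = √(4.283×10¹³ / 3.791×10⁶) = √(1.130×10⁷) = 3361 m/s.
That is 3.361 km/s.

v ≈ 3.36 km/s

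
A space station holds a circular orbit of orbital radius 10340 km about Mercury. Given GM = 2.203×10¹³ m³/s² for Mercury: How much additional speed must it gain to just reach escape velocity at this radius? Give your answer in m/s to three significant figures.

Δv ≈ 605 m/s

r = 10340 km = 1.034×10⁷ m.
Circular speed v_c = √(μ/r) = 1460 m/s.
Escape speed v_esc = √(2μ/r) = √2 × v_c = 2064 m/s.
Δv = v_esc − v_c = 604.6 m/s.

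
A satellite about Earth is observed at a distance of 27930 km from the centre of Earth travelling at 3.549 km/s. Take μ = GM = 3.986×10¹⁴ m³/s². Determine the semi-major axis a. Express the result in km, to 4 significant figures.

r = 2.793×10⁷ m.
Specific orbital energy ε = v²/2 − μ/r = (3549)²/2 − 3.986×10¹⁴/2.793×10⁷ = -7.974×10⁶ J/kg.
Since ε = −μ/(2a), a = −μ/(2ε) = 2.499×10⁷ m = 24995 km.

a ≈ 24990 km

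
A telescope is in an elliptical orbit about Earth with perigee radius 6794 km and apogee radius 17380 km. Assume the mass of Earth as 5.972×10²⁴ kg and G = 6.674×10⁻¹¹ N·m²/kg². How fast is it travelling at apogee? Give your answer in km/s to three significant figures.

μ = GM = 6.674×10⁻¹¹ × 5.972×10²⁴ = 3.986×10¹⁴ m³/s².
Semi-major axis a = (r_p + r_a)/2 = 12087 km = 1.209×10⁷ m.
Vis-viva: v² = μ(2/r − 1/a) = 3.986×10¹⁴ × (1.151×10⁻⁷ − 8.273×10⁻⁸) = 1.289×10⁷ m²/s².
v = 3590 m/s = 3.590 km/s.

v ≈ 3.59 km/s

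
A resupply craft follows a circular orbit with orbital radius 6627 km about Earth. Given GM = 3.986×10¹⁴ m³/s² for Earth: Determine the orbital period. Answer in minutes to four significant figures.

r = 6627 km = 6.627×10⁶ m.
Kepler's third law: T = 2π√(r³/μ) = 2π√((6.627×10⁶)³ / 3.986×10¹⁴).
r³/μ = 7.302×10⁵ s², so T = 2π × 8.545×10² = 5.369×10³ s.
Converting: 5.369×10³ s ÷ 60.00 = 89.48 minutes.

T ≈ 89.48 minutes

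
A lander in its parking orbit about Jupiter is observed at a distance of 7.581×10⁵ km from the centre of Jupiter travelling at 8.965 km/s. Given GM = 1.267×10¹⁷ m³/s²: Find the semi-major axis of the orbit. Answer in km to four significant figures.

r = 7.581×10⁸ m.
Specific orbital energy ε = v²/2 − μ/r = (8965)²/2 − 1.267×10¹⁷/7.581×10⁸ = -1.269×10⁸ J/kg.
Since ε = −μ/(2a), a = −μ/(2ε) = 4.990×10⁸ m = 4.9904×10⁵ km.

a ≈ 4.990×10⁵ km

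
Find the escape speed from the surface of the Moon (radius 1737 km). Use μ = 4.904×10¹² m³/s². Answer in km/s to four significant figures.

r = R = 1.737×10⁶ m.
Escape speed v_esc = √(2μ/r) = √(2 × 4.904×10¹² / 1.737×10⁶) = √(5.647×10⁶) = 2376 m/s.
= 2.376 km/s.

v_esc ≈ 2.376 km/s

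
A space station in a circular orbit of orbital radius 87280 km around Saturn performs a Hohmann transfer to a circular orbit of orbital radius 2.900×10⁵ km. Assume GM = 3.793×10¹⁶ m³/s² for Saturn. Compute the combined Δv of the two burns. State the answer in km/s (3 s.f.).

r₁ = 87280 km = 8.728×10⁷ m.
r₂ = 2.900×10⁵ km = 2.900×10⁸ m.
Transfer ellipse a_t = (r₁ + r₂)/2 = 1.886×10⁸ m.
At r₁: circular v_c1 = √(μ/r₁) = 20850 m/s; transfer-perikrone v_p = √[μ(2/r₁ − 1/a_t)] = 25850 m/s.
Δv₁ = v_p − v_c1 = 5001 m/s.
At r₂: circular v_c2 = √(μ/r₂) = 11440 m/s; transfer-apokrone v_a = √[μ(2/r₂ − 1/a_t)] = 7779 m/s.
Δv₂ = v_c2 − v_a = 3657 m/s.
Total Δv = Δv₁ + Δv₂ = 8658 m/s = 8.658 km/s.

Δv_total ≈ 8.66 km/s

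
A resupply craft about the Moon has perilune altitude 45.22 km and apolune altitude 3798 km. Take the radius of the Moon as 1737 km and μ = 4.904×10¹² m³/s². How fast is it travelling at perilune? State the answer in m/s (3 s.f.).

v ≈ 2040 m/s

r_p = 1737 + 45.22 = 1782.2 km = 1.7822×10⁶ m.
r_a = 1737 + 3798 = 5535.0 km = 5.5350×10⁶ m.
Semi-major axis a = (r_p + r_a)/2 = 3658.6 km = 3.659×10⁶ m.
Vis-viva: v² = μ(2/r − 1/a) = 4.904×10¹² × (1.122×10⁻⁶ − 2.733×10⁻⁷) = 4.163×10⁶ m²/s².
v = 2040 m/s.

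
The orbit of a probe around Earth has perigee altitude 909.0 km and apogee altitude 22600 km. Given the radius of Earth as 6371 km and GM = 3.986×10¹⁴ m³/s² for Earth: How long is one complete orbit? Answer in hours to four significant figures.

r_p = 6371 + 909.0 = 7280.0 km = 7.2800×10⁶ m.
r_a = 6371 + 22600 = 28971 km = 2.8971×10⁷ m.
Semi-major axis a = (r_p + r_a)/2 = (7280.0 + 28971)/2 = 18126 km = 1.813×10⁷ m.
By Kepler's third law T = 2π√(a³/μ) = 2π × 3.865×10³ = 2.429×10⁴ s.
= 6.746 hours.

T ≈ 6.746 hours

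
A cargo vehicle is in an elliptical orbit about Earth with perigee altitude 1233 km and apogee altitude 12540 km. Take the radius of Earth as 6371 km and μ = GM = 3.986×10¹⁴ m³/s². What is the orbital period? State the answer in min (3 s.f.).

r_p = 6371 + 1233 = 7604.0 km = 7.6040×10⁶ m.
r_a = 6371 + 12540 = 18911 km = 1.8911×10⁷ m.
Semi-major axis a = (r_p + r_a)/2 = (7604.0 + 18911)/2 = 13258 km = 1.326×10⁷ m.
By Kepler's third law T = 2π√(a³/μ) = 2π × 2.418×10³ = 1.519×10⁴ s.
= 253.2 min.

T ≈ 253 min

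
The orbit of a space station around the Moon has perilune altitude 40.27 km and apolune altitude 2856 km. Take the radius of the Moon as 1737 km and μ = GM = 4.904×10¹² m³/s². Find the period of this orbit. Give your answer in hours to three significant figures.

T ≈ 4.48 hours

r_p = 1737 + 40.27 = 1777.3 km = 1.7773×10⁶ m.
r_a = 1737 + 2856 = 4593.0 km = 4.5930×10⁶ m.
Semi-major axis a = (r_p + r_a)/2 = (1777.3 + 4593.0)/2 = 3185.1 km = 3.185×10⁶ m.
By Kepler's third law T = 2π√(a³/μ) = 2π × 2.567×10³ = 1.613×10⁴ s.
= 4.480 hours.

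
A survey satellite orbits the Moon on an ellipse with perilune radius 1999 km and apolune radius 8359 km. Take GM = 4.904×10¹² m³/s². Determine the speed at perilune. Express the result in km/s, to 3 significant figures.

v ≈ 1.99 km/s

Semi-major axis a = (r_p + r_a)/2 = 5179.0 km = 5.179×10⁶ m.
Vis-viva: v² = μ(2/r − 1/a) = 4.904×10¹² × (1.001×10⁻⁶ − 1.931×10⁻⁷) = 3.960×10⁶ m²/s².
v = 1990 m/s = 1.990 km/s.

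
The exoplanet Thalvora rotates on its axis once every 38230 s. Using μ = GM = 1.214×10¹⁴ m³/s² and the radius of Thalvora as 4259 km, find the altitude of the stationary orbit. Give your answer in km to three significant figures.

h_sync ≈ 12200 km

A synchronous orbit has period T, so by Kepler's third law a = (μT²/4π²)^(1/3).
μT²/4π² = 1.214×10¹⁴ × (3.823×10⁴)² / 39.48 = 4.494×10²¹ m³.
a = 1.650×10⁷ m = 16503 km.
Altitude h = a − R = 16503 − 4259 = 12244 km.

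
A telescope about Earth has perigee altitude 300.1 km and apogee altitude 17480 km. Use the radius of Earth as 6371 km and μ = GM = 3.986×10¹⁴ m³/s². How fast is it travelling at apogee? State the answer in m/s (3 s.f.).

v ≈ 2700 m/s

r_p = 6371 + 300.1 = 6671.1 km = 6.6711×10⁶ m.
r_a = 6371 + 17480 = 23851 km = 2.3851×10⁷ m.
Semi-major axis a = (r_p + r_a)/2 = 15261 km = 1.526×10⁷ m.
Vis-viva: v² = μ(2/r − 1/a) = 3.986×10¹⁴ × (8.385×10⁻⁸ − 6.553×10⁻⁸) = 7.305×10⁶ m²/s².
v = 2703 m/s.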